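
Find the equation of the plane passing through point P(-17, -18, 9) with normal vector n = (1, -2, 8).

The plane through P with normal n = (a, b, c) satisfies n·(r - P) = 0,
i.e. ax + by + cz = a·x₀ + b·y₀ + c·z₀.
d = 1·(-17) + (-2)·(-18) + 8·9
  = -17 + 36 + 72
  = 91
Equation: x - 2y + 8z = 91

x - 2y + 8z = 91


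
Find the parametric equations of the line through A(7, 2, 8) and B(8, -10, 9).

Direction vector d = B - A = (8 - 7, -10 - 2, 9 - 8) = (1, -12, 1)
Parametric form r = A + t·d:
x = 7 + t, y = 2 - 12t, z = 8 + t

x = 7 + t, y = 2 - 12t, z = 8 + t


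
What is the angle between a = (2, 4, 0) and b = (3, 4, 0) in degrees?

a·b = 2·3 + 4·4 + 0·0 = 6 + 16 + 0 = 22
|a| = √(2² + 4² + 0²) = √20 ≈ 4.472
|b| = √(3² + 4² + 0²) = √25 ≈ 5
cos θ = (a·b)/(|a||b|) = 22/(4.472·5) ≈ 0.9839
θ = arccos(0.9839) ≈ 10.3°

10.3°


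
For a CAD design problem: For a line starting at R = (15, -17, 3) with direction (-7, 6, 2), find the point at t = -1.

P(t) = R + t·d
  = (15 + (-7)·(-1), -17 + 6·(-1), 3 + 2·(-1))
  = (15 + 7, -17 - 6, 3 - 2)
  = (22, -23, 1)

(22, -23, 1)


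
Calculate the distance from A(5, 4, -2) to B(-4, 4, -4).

d = √[(x₂-x₁)² + (y₂-y₁)² + (z₂-z₁)²]
  = √[(-9)² + 0² + (-2)²]
  = √[81 + 0 + 4]
  = √85
  ≈ 9.22

9.22


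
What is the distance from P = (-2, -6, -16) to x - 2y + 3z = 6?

distance = |a·x₀ + b·y₀ + c·z₀ - d| / √(a² + b² + c²)
  = |1·(-2) + (-2)·(-6) + 3·(-16) - 6| / √(1² + (-2)² + 3²)
  = |-2 + 12 - 48 - 6| / √(1 + 4 + 9)
  = |-44| / √14
  = 44 / 3.742
  ≈ 11.76

11.76


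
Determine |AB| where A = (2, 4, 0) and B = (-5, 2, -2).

d = √[(x₂-x₁)² + (y₂-y₁)² + (z₂-z₁)²]
  = √[(-7)² + (-2)² + (-2)²]
  = √[49 + 4 + 4]
  = √57
  ≈ 7.55

7.55


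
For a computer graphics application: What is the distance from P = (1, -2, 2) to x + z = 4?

distance = |a·x₀ + b·y₀ + c·z₀ - d| / √(a² + b² + c²)
  = |1·1 + 0·(-2) + 1·2 - 4| / √(1² + 0² + 1²)
  = |1 + 0 + 2 - 4| / √(1 + 0 + 1)
  = |-1| / √2
  = 1 / 1.414
  ≈ 0.7071

0.7071


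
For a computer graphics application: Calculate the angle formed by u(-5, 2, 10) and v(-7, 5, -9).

u·v = (-5)·(-7) + 2·5 + 10·(-9) = 35 + 10 - 90 = -45
|u| = √((-5)² + 2² + 10²) = √129 ≈ 11.36
|v| = √((-7)² + 5² + (-9)²) = √155 ≈ 12.45
cos θ = (u·v)/(|u||v|) = -45/(11.36·12.45) ≈ -0.3182
θ = arccos(-0.3182) ≈ 108.6°

108.6°


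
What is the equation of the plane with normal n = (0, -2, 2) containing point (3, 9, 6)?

The plane through P with normal n = (a, b, c) satisfies n·(r - P) = 0,
i.e. ax + by + cz = a·x₀ + b·y₀ + c·z₀.
d = 0·3 + (-2)·9 + 2·6
  = 0 - 18 + 12
  = -6
Equation: -2y + 2z = -6

-2y + 2z = -6


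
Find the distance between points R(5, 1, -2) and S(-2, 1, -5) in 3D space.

d = √[(x₂-x₁)² + (y₂-y₁)² + (z₂-z₁)²]
  = √[(-7)² + 0² + (-3)²]
  = √[49 + 0 + 9]
  = √58
  ≈ 7.616

7.616


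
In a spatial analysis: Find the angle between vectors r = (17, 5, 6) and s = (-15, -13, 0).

r·s = 17·(-15) + 5·(-13) + 6·0 = -255 - 65 + 0 = -320
|r| = √(17² + 5² + 6²) = √350 ≈ 18.71
|s| = √((-15)² + (-13)² + 0²) = √394 ≈ 19.85
cos θ = (r·s)/(|r||s|) = -320/(18.71·19.85) ≈ -0.8617
θ = arccos(-0.8617) ≈ 149.5°

149.5°


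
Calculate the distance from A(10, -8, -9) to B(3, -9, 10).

d = √[(x₂-x₁)² + (y₂-y₁)² + (z₂-z₁)²]
  = √[(-7)² + (-1)² + 19²]
  = √[49 + 1 + 361]
  = √411
  ≈ 20.27

20.27


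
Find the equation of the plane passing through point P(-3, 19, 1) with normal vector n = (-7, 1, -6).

The plane through P with normal n = (a, b, c) satisfies n·(r - P) = 0,
i.e. ax + by + cz = a·x₀ + b·y₀ + c·z₀.
d = (-7)·(-3) + 1·19 + (-6)·1
  = 21 + 19 - 6
  = 34
Equation: -7x + y - 6z = 34

-7x + y - 6z = 34


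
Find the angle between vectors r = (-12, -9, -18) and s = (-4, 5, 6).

r·s = (-12)·(-4) + (-9)·5 + (-18)·6 = 48 - 45 - 108 = -105
|r| = √((-12)² + (-9)² + (-18)²) = √549 ≈ 23.43
|s| = √((-4)² + 5² + 6²) = √77 ≈ 8.775
cos θ = (r·s)/(|r||s|) = -105/(23.43·8.775) ≈ -0.5107
θ = arccos(-0.5107) ≈ 120.7°

120.7°


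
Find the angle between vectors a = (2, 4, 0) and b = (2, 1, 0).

a·b = 2·2 + 4·1 + 0·0 = 4 + 4 + 0 = 8
|a| = √(2² + 4² + 0²) = √20 ≈ 4.472
|b| = √(2² + 1² + 0²) = √5 ≈ 2.236
cos θ = (a·b)/(|a||b|) = 8/(4.472·2.236) ≈ 0.8
θ = arccos(0.8) ≈ 36.87°

36.87°


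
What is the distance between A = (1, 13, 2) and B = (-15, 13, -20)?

d = √[(x₂-x₁)² + (y₂-y₁)² + (z₂-z₁)²]
  = √[(-16)² + 0² + (-22)²]
  = √[256 + 0 + 484]
  = √740
  ≈ 27.2

27.2


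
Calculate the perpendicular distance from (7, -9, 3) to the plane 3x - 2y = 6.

distance = |a·x₀ + b·y₀ + c·z₀ - d| / √(a² + b² + c²)
  = |3·7 + (-2)·(-9) + 0·3 - 6| / √(3² + (-2)² + 0²)
  = |21 + 18 + 0 - 6| / √(9 + 4 + 0)
  = |33| / √13
  = 33 / 3.606
  ≈ 9.153

9.153


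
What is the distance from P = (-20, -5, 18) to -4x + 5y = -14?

distance = |a·x₀ + b·y₀ + c·z₀ - d| / √(a² + b² + c²)
  = |(-4)·(-20) + 5·(-5) + 0·18 - (-14)| / √((-4)² + 5² + 0²)
  = |80 - 25 + 0 + 14| / √(16 + 25 + 0)
  = |69| / √41
  = 69 / 6.403
  ≈ 10.78

10.78


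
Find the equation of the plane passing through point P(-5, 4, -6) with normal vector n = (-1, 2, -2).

The plane through P with normal n = (a, b, c) satisfies n·(r - P) = 0,
i.e. ax + by + cz = a·x₀ + b·y₀ + c·z₀.
d = (-1)·(-5) + 2·4 + (-2)·(-6)
  = 5 + 8 + 12
  = 25
Equation: -x + 2y - 2z = 25

-x + 2y - 2z = 25


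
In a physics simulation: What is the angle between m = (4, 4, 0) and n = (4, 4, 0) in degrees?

m·n = 4·4 + 4·4 + 0·0 = 16 + 16 + 0 = 32
|m| = √(4² + 4² + 0²) = √32 ≈ 5.657
|n| = √(4² + 4² + 0²) = √32 ≈ 5.657
cos θ = (m·n)/(|m||n|) = 32/(5.657·5.657) ≈ 1
θ = arccos(1) ≈ 0°

0°


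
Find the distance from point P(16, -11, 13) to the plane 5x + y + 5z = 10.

distance = |a·x₀ + b·y₀ + c·z₀ - d| / √(a² + b² + c²)
  = |5·16 + 1·(-11) + 5·13 - 10| / √(5² + 1² + 5²)
  = |80 - 11 + 65 - 10| / √(25 + 1 + 25)
  = |124| / √51
  = 124 / 7.141
  ≈ 17.36

17.36


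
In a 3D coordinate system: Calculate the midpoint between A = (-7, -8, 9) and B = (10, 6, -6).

M = ((x₁+x₂)/2, (y₁+y₂)/2, (z₁+z₂)/2)
  = ((-7 + 10)/2, (-8 + 6)/2, (9 - 6)/2)
  = (3/2, -2/2, 3/2)
  = (1.5, -1, 1.5)

(1.5, -1, 1.5)


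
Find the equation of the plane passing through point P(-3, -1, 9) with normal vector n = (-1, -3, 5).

The plane through P with normal n = (a, b, c) satisfies n·(r - P) = 0,
i.e. ax + by + cz = a·x₀ + b·y₀ + c·z₀.
d = (-1)·(-3) + (-3)·(-1) + 5·9
  = 3 + 3 + 45
  = 51
Equation: -x - 3y + 5z = 51

-x - 3y + 5z = 51


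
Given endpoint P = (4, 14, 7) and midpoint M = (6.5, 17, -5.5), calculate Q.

Q = 2M - P
  = (2·6.5 - 4, 2·17 - 14, 2·(-5.5) - 7)
  = (13 - 4, 34 - 14, -11 - 7)
  = (9, 20, -18)

(9, 20, -18)


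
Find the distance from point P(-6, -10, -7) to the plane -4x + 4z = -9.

distance = |a·x₀ + b·y₀ + c·z₀ - d| / √(a² + b² + c²)
  = |(-4)·(-6) + 0·(-10) + 4·(-7) - (-9)| / √((-4)² + 0² + 4²)
  = |24 + 0 - 28 + 9| / √(16 + 0 + 16)
  = |5| / √32
  = 5 / 5.657
  ≈ 0.8839

0.8839


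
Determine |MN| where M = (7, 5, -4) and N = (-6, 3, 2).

d = √[(x₂-x₁)² + (y₂-y₁)² + (z₂-z₁)²]
  = √[(-13)² + (-2)² + 6²]
  = √[169 + 4 + 36]
  = √209
  ≈ 14.46

14.46


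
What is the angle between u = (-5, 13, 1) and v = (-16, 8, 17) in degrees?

u·v = (-5)·(-16) + 13·8 + 1·17 = 80 + 104 + 17 = 201
|u| = √((-5)² + 13² + 1²) = √195 ≈ 13.96
|v| = √((-16)² + 8² + 17²) = √609 ≈ 24.68
cos θ = (u·v)/(|u||v|) = 201/(13.96·24.68) ≈ 0.5833
θ = arccos(0.5833) ≈ 54.32°

54.32°


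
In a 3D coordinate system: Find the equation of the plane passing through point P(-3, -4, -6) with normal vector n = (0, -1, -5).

The plane through P with normal n = (a, b, c) satisfies n·(r - P) = 0,
i.e. ax + by + cz = a·x₀ + b·y₀ + c·z₀.
d = 0·(-3) + (-1)·(-4) + (-5)·(-6)
  = 0 + 4 + 30
  = 34
Equation: -y - 5z = 34

-y - 5z = 34


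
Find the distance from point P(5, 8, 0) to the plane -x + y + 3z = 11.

distance = |a·x₀ + b·y₀ + c·z₀ - d| / √(a² + b² + c²)
  = |(-1)·5 + 1·8 + 3·0 - 11| / √((-1)² + 1² + 3²)
  = |-5 + 8 + 0 - 11| / √(1 + 1 + 9)
  = |-8| / √11
  = 8 / 3.317
  ≈ 2.412

2.412


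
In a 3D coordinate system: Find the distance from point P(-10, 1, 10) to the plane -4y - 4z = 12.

distance = |a·x₀ + b·y₀ + c·z₀ - d| / √(a² + b² + c²)
  = |0·(-10) + (-4)·1 + (-4)·10 - 12| / √(0² + (-4)² + (-4)²)
  = |0 - 4 - 40 - 12| / √(0 + 16 + 16)
  = |-56| / √32
  = 56 / 5.657
  ≈ 9.899

9.899


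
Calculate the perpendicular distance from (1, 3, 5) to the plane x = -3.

distance = |a·x₀ + b·y₀ + c·z₀ - d| / √(a² + b² + c²)
  = |1·1 + 0·3 + 0·5 - (-3)| / √(1² + 0² + 0²)
  = |1 + 0 + 0 + 3| / √(1 + 0 + 0)
  = |4| / √1
  = 4 / 1
  ≈ 4

4


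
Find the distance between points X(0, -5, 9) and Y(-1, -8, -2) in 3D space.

d = √[(x₂-x₁)² + (y₂-y₁)² + (z₂-z₁)²]
  = √[(-1)² + (-3)² + (-11)²]
  = √[1 + 9 + 121]
  = √131
  ≈ 11.45

11.45


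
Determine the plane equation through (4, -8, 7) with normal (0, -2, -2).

The plane through P with normal n = (a, b, c) satisfies n·(r - P) = 0,
i.e. ax + by + cz = a·x₀ + b·y₀ + c·z₀.
d = 0·4 + (-2)·(-8) + (-2)·7
  = 0 + 16 - 14
  = 2
Equation: -2y - 2z = 2

-2y - 2z = 2


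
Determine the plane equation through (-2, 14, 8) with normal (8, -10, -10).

The plane through P with normal n = (a, b, c) satisfies n·(r - P) = 0,
i.e. ax + by + cz = a·x₀ + b·y₀ + c·z₀.
d = 8·(-2) + (-10)·14 + (-10)·8
  = -16 - 140 - 80
  = -236
Equation: 8x - 10y - 10z = -236

8x - 10y - 10z = -236


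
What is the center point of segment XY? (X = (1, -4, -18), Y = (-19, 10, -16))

M = ((x₁+x₂)/2, (y₁+y₂)/2, (z₁+z₂)/2)
  = ((1 - 19)/2, (-4 + 10)/2, (-18 - 16)/2)
  = (-18/2, 6/2, -34/2)
  = (-9, 3, -17)

(-9, 3, -17)


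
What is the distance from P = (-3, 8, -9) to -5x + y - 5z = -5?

distance = |a·x₀ + b·y₀ + c·z₀ - d| / √(a² + b² + c²)
  = |(-5)·(-3) + 1·8 + (-5)·(-9) - (-5)| / √((-5)² + 1² + (-5)²)
  = |15 + 8 + 45 + 5| / √(25 + 1 + 25)
  = |73| / √51
  = 73 / 7.141
  ≈ 10.22

10.22


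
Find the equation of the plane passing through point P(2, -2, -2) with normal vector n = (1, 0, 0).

The plane through P with normal n = (a, b, c) satisfies n·(r - P) = 0,
i.e. ax + by + cz = a·x₀ + b·y₀ + c·z₀.
d = 1·2 + 0·(-2) + 0·(-2)
  = 2 + 0 + 0
  = 2
Equation: x = 2

x = 2


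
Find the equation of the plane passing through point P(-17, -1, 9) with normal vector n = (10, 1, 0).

The plane through P with normal n = (a, b, c) satisfies n·(r - P) = 0,
i.e. ax + by + cz = a·x₀ + b·y₀ + c·z₀.
d = 10·(-17) + 1·(-1) + 0·9
  = -170 - 1 + 0
  = -171
Equation: 10x + y = -171

10x + y = -171


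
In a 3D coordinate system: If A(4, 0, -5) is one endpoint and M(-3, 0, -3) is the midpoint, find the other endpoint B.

B = 2M - A
  = (2·(-3) - 4, 2·0 - 0, 2·(-3) - (-5))
  = (-6 - 4, 0 + 0, -6 + 5)
  = (-10, 0, -1)

(-10, 0, -1)


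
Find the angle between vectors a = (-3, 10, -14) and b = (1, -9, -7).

a·b = (-3)·1 + 10·(-9) + (-14)·(-7) = -3 - 90 + 98 = 5
|a| = √((-3)² + 10² + (-14)²) = √305 ≈ 17.46
|b| = √(1² + (-9)² + (-7)²) = √131 ≈ 11.45
cos θ = (a·b)/(|a||b|) = 5/(17.46·11.45) ≈ 0.02501
θ = arccos(0.02501) ≈ 88.57°

88.57°


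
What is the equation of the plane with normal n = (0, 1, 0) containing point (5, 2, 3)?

The plane through P with normal n = (a, b, c) satisfies n·(r - P) = 0,
i.e. ax + by + cz = a·x₀ + b·y₀ + c·z₀.
d = 0·5 + 1·2 + 0·3
  = 0 + 2 + 0
  = 2
Equation: y = 2

y = 2


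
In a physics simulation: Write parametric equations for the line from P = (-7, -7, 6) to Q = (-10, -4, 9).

Direction vector d = Q - P = (-10 + 7, -4 + 7, 9 - 6) = (-3, 3, 3)
Parametric form r = P + t·d:
x = -7 - 3t, y = -7 + 3t, z = 6 + 3t

x = -7 - 3t, y = -7 + 3t, z = 6 + 3t


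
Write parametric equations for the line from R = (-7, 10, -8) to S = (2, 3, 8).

Direction vector d = S - R = (2 + 7, 3 - 10, 8 + 8) = (9, -7, 16)
Parametric form r = R + t·d:
x = -7 + 9t, y = 10 - 7t, z = -8 + 16t

x = -7 + 9t, y = 10 - 7t, z = -8 + 16t


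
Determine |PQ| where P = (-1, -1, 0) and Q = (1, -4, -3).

d = √[(x₂-x₁)² + (y₂-y₁)² + (z₂-z₁)²]
  = √[2² + (-3)² + (-3)²]
  = √[4 + 9 + 9]
  = √22
  ≈ 4.69

4.69


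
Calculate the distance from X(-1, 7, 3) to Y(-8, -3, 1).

d = √[(x₂-x₁)² + (y₂-y₁)² + (z₂-z₁)²]
  = √[(-7)² + (-10)² + (-2)²]
  = √[49 + 100 + 4]
  = √153
  ≈ 12.37

12.37


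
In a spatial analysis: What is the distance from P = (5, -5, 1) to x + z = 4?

distance = |a·x₀ + b·y₀ + c·z₀ - d| / √(a² + b² + c²)
  = |1·5 + 0·(-5) + 1·1 - 4| / √(1² + 0² + 1²)
  = |5 + 0 + 1 - 4| / √(1 + 0 + 1)
  = |2| / √2
  = 2 / 1.414
  ≈ 1.414

1.414


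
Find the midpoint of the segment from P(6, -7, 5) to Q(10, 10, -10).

M = ((x₁+x₂)/2, (y₁+y₂)/2, (z₁+z₂)/2)
  = ((6 + 10)/2, (-7 + 10)/2, (5 - 10)/2)
  = (16/2, 3/2, -5/2)
  = (8, 1.5, -2.5)

(8, 1.5, -2.5)


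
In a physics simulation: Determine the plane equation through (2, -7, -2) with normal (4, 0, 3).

The plane through P with normal n = (a, b, c) satisfies n·(r - P) = 0,
i.e. ax + by + cz = a·x₀ + b·y₀ + c·z₀.
d = 4·2 + 0·(-7) + 3·(-2)
  = 8 + 0 - 6
  = 2
Equation: 4x + 3z = 2

4x + 3z = 2


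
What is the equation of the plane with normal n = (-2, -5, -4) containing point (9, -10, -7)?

The plane through P with normal n = (a, b, c) satisfies n·(r - P) = 0,
i.e. ax + by + cz = a·x₀ + b·y₀ + c·z₀.
d = (-2)·9 + (-5)·(-10) + (-4)·(-7)
  = -18 + 50 + 28
  = 60
Equation: -2x - 5y - 4z = 60

-2x - 5y - 4z = 60


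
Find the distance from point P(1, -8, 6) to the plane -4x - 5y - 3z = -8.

distance = |a·x₀ + b·y₀ + c·z₀ - d| / √(a² + b² + c²)
  = |(-4)·1 + (-5)·(-8) + (-3)·6 - (-8)| / √((-4)² + (-5)² + (-3)²)
  = |-4 + 40 - 18 + 8| / √(16 + 25 + 9)
  = |26| / √50
  = 26 / 7.071
  ≈ 3.677

3.677


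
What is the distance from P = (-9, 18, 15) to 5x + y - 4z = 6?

distance = |a·x₀ + b·y₀ + c·z₀ - d| / √(a² + b² + c²)
  = |5·(-9) + 1·18 + (-4)·15 - 6| / √(5² + 1² + (-4)²)
  = |-45 + 18 - 60 - 6| / √(25 + 1 + 16)
  = |-93| / √42
  = 93 / 6.481
  ≈ 14.35

14.35


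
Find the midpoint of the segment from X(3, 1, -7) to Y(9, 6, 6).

M = ((x₁+x₂)/2, (y₁+y₂)/2, (z₁+z₂)/2)
  = ((3 + 9)/2, (1 + 6)/2, (-7 + 6)/2)
  = (12/2, 7/2, -1/2)
  = (6, 3.5, -0.5)

(6, 3.5, -0.5)


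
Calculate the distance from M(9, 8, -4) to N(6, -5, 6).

d = √[(x₂-x₁)² + (y₂-y₁)² + (z₂-z₁)²]
  = √[(-3)² + (-13)² + 10²]
  = √[9 + 169 + 100]
  = √278
  ≈ 16.67

16.67


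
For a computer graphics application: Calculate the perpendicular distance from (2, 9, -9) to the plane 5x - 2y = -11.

distance = |a·x₀ + b·y₀ + c·z₀ - d| / √(a² + b² + c²)
  = |5·2 + (-2)·9 + 0·(-9) - (-11)| / √(5² + (-2)² + 0²)
  = |10 - 18 + 0 + 11| / √(25 + 4 + 0)
  = |3| / √29
  = 3 / 5.385
  ≈ 0.5571

0.5571


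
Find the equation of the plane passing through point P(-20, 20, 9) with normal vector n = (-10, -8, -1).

The plane through P with normal n = (a, b, c) satisfies n·(r - P) = 0,
i.e. ax + by + cz = a·x₀ + b·y₀ + c·z₀.
d = (-10)·(-20) + (-8)·20 + (-1)·9
  = 200 - 160 - 9
  = 31
Equation: -10x - 8y - z = 31

-10x - 8y - z = 31


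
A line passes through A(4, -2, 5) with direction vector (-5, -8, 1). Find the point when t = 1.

P(t) = A + t·d
  = (4 + (-5)·1, -2 + (-8)·1, 5 + 1·1)
  = (4 - 5, -2 - 8, 5 + 1)
  = (-1, -10, 6)

(-1, -10, 6)


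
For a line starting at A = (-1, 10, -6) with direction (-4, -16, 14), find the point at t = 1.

P(t) = A + t·d
  = (-1 + (-4)·1, 10 + (-16)·1, -6 + 14·1)
  = (-1 - 4, 10 - 16, -6 + 14)
  = (-5, -6, 8)

(-5, -6, 8)


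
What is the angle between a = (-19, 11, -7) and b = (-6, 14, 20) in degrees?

a·b = (-19)·(-6) + 11·14 + (-7)·20 = 114 + 154 - 140 = 128
|a| = √((-19)² + 11² + (-7)²) = √531 ≈ 23.04
|b| = √((-6)² + 14² + 20²) = √632 ≈ 25.14
cos θ = (a·b)/(|a||b|) = 128/(23.04·25.14) ≈ 0.221
θ = arccos(0.221) ≈ 77.23°

77.23°


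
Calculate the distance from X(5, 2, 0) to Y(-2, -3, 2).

d = √[(x₂-x₁)² + (y₂-y₁)² + (z₂-z₁)²]
  = √[(-7)² + (-5)² + 2²]
  = √[49 + 25 + 4]
  = √78
  ≈ 8.832

8.832


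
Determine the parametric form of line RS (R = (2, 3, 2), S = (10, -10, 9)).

Direction vector d = S - R = (10 - 2, -10 - 3, 9 - 2) = (8, -13, 7)
Parametric form r = R + t·d:
x = 2 + 8t, y = 3 - 13t, z = 2 + 7t

x = 2 + 8t, y = 3 - 13t, z = 2 + 7t


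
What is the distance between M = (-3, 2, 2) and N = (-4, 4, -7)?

d = √[(x₂-x₁)² + (y₂-y₁)² + (z₂-z₁)²]
  = √[(-1)² + 2² + (-9)²]
  = √[1 + 4 + 81]
  = √86
  ≈ 9.274

9.274


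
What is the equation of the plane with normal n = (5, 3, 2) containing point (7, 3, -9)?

The plane through P with normal n = (a, b, c) satisfies n·(r - P) = 0,
i.e. ax + by + cz = a·x₀ + b·y₀ + c·z₀.
d = 5·7 + 3·3 + 2·(-9)
  = 35 + 9 - 18
  = 26
Equation: 5x + 3y + 2z = 26

5x + 3y + 2z = 26


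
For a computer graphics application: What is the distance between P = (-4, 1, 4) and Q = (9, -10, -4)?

d = √[(x₂-x₁)² + (y₂-y₁)² + (z₂-z₁)²]
  = √[13² + (-11)² + (-8)²]
  = √[169 + 121 + 64]
  = √354
  ≈ 18.81

18.81


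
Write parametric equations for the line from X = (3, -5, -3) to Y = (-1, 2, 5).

Direction vector d = Y - X = (-1 - 3, 2 + 5, 5 + 3) = (-4, 7, 8)
Parametric form r = X + t·d:
x = 3 - 4t, y = -5 + 7t, z = -3 + 8t

x = 3 - 4t, y = -5 + 7t, z = -3 + 8t


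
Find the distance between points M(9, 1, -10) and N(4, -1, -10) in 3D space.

d = √[(x₂-x₁)² + (y₂-y₁)² + (z₂-z₁)²]
  = √[(-5)² + (-2)² + 0²]
  = √[25 + 4 + 0]
  = √29
  ≈ 5.385

5.385


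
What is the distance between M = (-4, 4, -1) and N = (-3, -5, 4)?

d = √[(x₂-x₁)² + (y₂-y₁)² + (z₂-z₁)²]
  = √[1² + (-9)² + 5²]
  = √[1 + 81 + 25]
  = √107
  ≈ 10.34

10.34


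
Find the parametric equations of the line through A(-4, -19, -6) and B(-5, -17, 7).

Direction vector d = B - A = (-5 + 4, -17 + 19, 7 + 6) = (-1, 2, 13)
Parametric form r = A + t·d:
x = -4 - t, y = -19 + 2t, z = -6 + 13t

x = -4 - t, y = -19 + 2t, z = -6 + 13t


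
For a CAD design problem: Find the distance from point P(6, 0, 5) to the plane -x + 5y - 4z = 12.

distance = |a·x₀ + b·y₀ + c·z₀ - d| / √(a² + b² + c²)
  = |(-1)·6 + 5·0 + (-4)·5 - 12| / √((-1)² + 5² + (-4)²)
  = |-6 + 0 - 20 - 12| / √(1 + 25 + 16)
  = |-38| / √42
  = 38 / 6.481
  ≈ 5.864

5.864


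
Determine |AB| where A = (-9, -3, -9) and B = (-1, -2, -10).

d = √[(x₂-x₁)² + (y₂-y₁)² + (z₂-z₁)²]
  = √[8² + 1² + (-1)²]
  = √[64 + 1 + 1]
  = √66
  ≈ 8.124

8.124


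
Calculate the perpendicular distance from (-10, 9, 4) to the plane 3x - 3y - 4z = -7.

distance = |a·x₀ + b·y₀ + c·z₀ - d| / √(a² + b² + c²)
  = |3·(-10) + (-3)·9 + (-4)·4 - (-7)| / √(3² + (-3)² + (-4)²)
  = |-30 - 27 - 16 + 7| / √(9 + 9 + 16)
  = |-66| / √34
  = 66 / 5.831
  ≈ 11.32

11.32


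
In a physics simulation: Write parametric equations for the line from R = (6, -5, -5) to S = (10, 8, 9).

Direction vector d = S - R = (10 - 6, 8 + 5, 9 + 5) = (4, 13, 14)
Parametric form r = R + t·d:
x = 6 + 4t, y = -5 + 13t, z = -5 + 14t

x = 6 + 4t, y = -5 + 13t, z = -5 + 14t


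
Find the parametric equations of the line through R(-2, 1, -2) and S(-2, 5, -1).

Direction vector d = S - R = (-2 + 2, 5 - 1, -1 + 2) = (0, 4, 1)
Parametric form r = R + t·d:
x = -2, y = 1 + 4t, z = -2 + t

x = -2, y = 1 + 4t, z = -2 + t


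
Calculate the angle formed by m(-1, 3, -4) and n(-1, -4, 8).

m·n = (-1)·(-1) + 3·(-4) + (-4)·8 = 1 - 12 - 32 = -43
|m| = √((-1)² + 3² + (-4)²) = √26 ≈ 5.099
|n| = √((-1)² + (-4)² + 8²) = √81 ≈ 9
cos θ = (m·n)/(|m||n|) = -43/(5.099·9) ≈ -0.937
θ = arccos(-0.937) ≈ 159.6°

159.6°


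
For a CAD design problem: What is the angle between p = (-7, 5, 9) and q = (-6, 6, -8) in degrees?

p·q = (-7)·(-6) + 5·6 + 9·(-8) = 42 + 30 - 72 = 0
|p| = √((-7)² + 5² + 9²) = √155 ≈ 12.45
|q| = √((-6)² + 6² + (-8)²) = √136 ≈ 11.66
cos θ = (p·q)/(|p||q|) = 0/(12.45·11.66) ≈ 0
θ = arccos(0) ≈ 90°

90°


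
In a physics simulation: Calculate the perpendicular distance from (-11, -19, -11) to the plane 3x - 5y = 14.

distance = |a·x₀ + b·y₀ + c·z₀ - d| / √(a² + b² + c²)
  = |3·(-11) + (-5)·(-19) + 0·(-11) - 14| / √(3² + (-5)² + 0²)
  = |-33 + 95 + 0 - 14| / √(9 + 25 + 0)
  = |48| / √34
  = 48 / 5.831
  ≈ 8.232

8.232


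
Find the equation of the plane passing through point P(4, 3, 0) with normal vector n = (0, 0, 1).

The plane through P with normal n = (a, b, c) satisfies n·(r - P) = 0,
i.e. ax + by + cz = a·x₀ + b·y₀ + c·z₀.
d = 0·4 + 0·3 + 1·0
  = 0 + 0 + 0
  = 0
Equation: z = 0

z = 0


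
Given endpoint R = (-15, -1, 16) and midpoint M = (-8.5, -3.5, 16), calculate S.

S = 2M - R
  = (2·(-8.5) - (-15), 2·(-3.5) - (-1), 2·16 - 16)
  = (-17 + 15, -7 + 1, 32 - 16)
  = (-2, -6, 16)

(-2, -6, 16)


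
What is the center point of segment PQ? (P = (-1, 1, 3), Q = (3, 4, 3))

M = ((x₁+x₂)/2, (y₁+y₂)/2, (z₁+z₂)/2)
  = ((-1 + 3)/2, (1 + 4)/2, (3 + 3)/2)
  = (2/2, 5/2, 6/2)
  = (1, 2.5, 3)

(1, 2.5, 3)


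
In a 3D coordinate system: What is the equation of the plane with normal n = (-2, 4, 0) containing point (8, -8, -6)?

The plane through P with normal n = (a, b, c) satisfies n·(r - P) = 0,
i.e. ax + by + cz = a·x₀ + b·y₀ + c·z₀.
d = (-2)·8 + 4·(-8) + 0·(-6)
  = -16 - 32 + 0
  = -48
Equation: -2x + 4y = -48

-2x + 4y = -48


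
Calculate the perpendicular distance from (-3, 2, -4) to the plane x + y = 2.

distance = |a·x₀ + b·y₀ + c·z₀ - d| / √(a² + b² + c²)
  = |1·(-3) + 1·2 + 0·(-4) - 2| / √(1² + 1² + 0²)
  = |-3 + 2 + 0 - 2| / √(1 + 1 + 0)
  = |-3| / √2
  = 3 / 1.414
  ≈ 2.121

2.121


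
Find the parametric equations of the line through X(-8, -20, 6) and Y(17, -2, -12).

Direction vector d = Y - X = (17 + 8, -2 + 20, -12 - 6) = (25, 18, -18)
Parametric form r = X + t·d:
x = -8 + 25t, y = -20 + 18t, z = 6 - 18t

x = -8 + 25t, y = -20 + 18t, z = 6 - 18t


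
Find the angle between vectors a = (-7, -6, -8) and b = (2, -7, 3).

a·b = (-7)·2 + (-6)·(-7) + (-8)·3 = -14 + 42 - 24 = 4
|a| = √((-7)² + (-6)² + (-8)²) = √149 ≈ 12.21
|b| = √(2² + (-7)² + 3²) = √62 ≈ 7.874
cos θ = (a·b)/(|a||b|) = 4/(12.21·7.874) ≈ 0.04162
θ = arccos(0.04162) ≈ 87.61°

87.61°


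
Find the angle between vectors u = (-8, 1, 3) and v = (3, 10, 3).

u·v = (-8)·3 + 1·10 + 3·3 = -24 + 10 + 9 = -5
|u| = √((-8)² + 1² + 3²) = √74 ≈ 8.602
|v| = √(3² + 10² + 3²) = √118 ≈ 10.86
cos θ = (u·v)/(|u||v|) = -5/(8.602·10.86) ≈ -0.05351
θ = arccos(-0.05351) ≈ 93.07°

93.07°


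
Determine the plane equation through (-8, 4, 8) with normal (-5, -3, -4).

The plane through P with normal n = (a, b, c) satisfies n·(r - P) = 0,
i.e. ax + by + cz = a·x₀ + b·y₀ + c·z₀.
d = (-5)·(-8) + (-3)·4 + (-4)·8
  = 40 - 12 - 32
  = -4
Equation: -5x - 3y - 4z = -4

-5x - 3y - 4z = -4


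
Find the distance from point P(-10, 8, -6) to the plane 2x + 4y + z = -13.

distance = |a·x₀ + b·y₀ + c·z₀ - d| / √(a² + b² + c²)
  = |2·(-10) + 4·8 + 1·(-6) - (-13)| / √(2² + 4² + 1²)
  = |-20 + 32 - 6 + 13| / √(4 + 16 + 1)
  = |19| / √21
  = 19 / 4.583
  ≈ 4.146

4.146


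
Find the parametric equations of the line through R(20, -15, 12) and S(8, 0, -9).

Direction vector d = S - R = (8 - 20, 0 + 15, -9 - 12) = (-12, 15, -21)
Parametric form r = R + t·d:
x = 20 - 12t, y = -15 + 15t, z = 12 - 21t

x = 20 - 12t, y = -15 + 15t, z = 12 - 21t


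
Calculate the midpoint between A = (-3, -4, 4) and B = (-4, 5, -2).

M = ((x₁+x₂)/2, (y₁+y₂)/2, (z₁+z₂)/2)
  = ((-3 - 4)/2, (-4 + 5)/2, (4 - 2)/2)
  = (-7/2, 1/2, 2/2)
  = (-3.5, 0.5, 1)

(-3.5, 0.5, 1)


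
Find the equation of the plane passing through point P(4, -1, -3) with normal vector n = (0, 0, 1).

The plane through P with normal n = (a, b, c) satisfies n·(r - P) = 0,
i.e. ax + by + cz = a·x₀ + b·y₀ + c·z₀.
d = 0·4 + 0·(-1) + 1·(-3)
  = 0 + 0 - 3
  = -3
Equation: z = -3

z = -3


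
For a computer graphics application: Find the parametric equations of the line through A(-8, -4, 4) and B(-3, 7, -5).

Direction vector d = B - A = (-3 + 8, 7 + 4, -5 - 4) = (5, 11, -9)
Parametric form r = A + t·d:
x = -8 + 5t, y = -4 + 11t, z = 4 - 9t

x = -8 + 5t, y = -4 + 11t, z = 4 - 9t


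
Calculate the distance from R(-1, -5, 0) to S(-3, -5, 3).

d = √[(x₂-x₁)² + (y₂-y₁)² + (z₂-z₁)²]
  = √[(-2)² + 0² + 3²]
  = √[4 + 0 + 9]
  = √13
  ≈ 3.606

3.606


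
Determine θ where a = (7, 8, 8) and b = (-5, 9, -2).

a·b = 7·(-5) + 8·9 + 8·(-2) = -35 + 72 - 16 = 21
|a| = √(7² + 8² + 8²) = √177 ≈ 13.3
|b| = √((-5)² + 9² + (-2)²) = √110 ≈ 10.49
cos θ = (a·b)/(|a||b|) = 21/(13.3·10.49) ≈ 0.1505
θ = arccos(0.1505) ≈ 81.34°

81.34°


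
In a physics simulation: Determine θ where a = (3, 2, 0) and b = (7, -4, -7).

a·b = 3·7 + 2·(-4) + 0·(-7) = 21 - 8 + 0 = 13
|a| = √(3² + 2² + 0²) = √13 ≈ 3.606
|b| = √(7² + (-4)² + (-7)²) = √114 ≈ 10.68
cos θ = (a·b)/(|a||b|) = 13/(3.606·10.68) ≈ 0.3377
θ = arccos(0.3377) ≈ 70.26°

70.26°


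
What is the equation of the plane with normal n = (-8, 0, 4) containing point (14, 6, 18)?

The plane through P with normal n = (a, b, c) satisfies n·(r - P) = 0,
i.e. ax + by + cz = a·x₀ + b·y₀ + c·z₀.
d = (-8)·14 + 0·6 + 4·18
  = -112 + 0 + 72
  = -40
Equation: -8x + 4z = -40

-8x + 4z = -40


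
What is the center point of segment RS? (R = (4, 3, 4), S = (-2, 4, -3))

M = ((x₁+x₂)/2, (y₁+y₂)/2, (z₁+z₂)/2)
  = ((4 - 2)/2, (3 + 4)/2, (4 - 3)/2)
  = (2/2, 7/2, 1/2)
  = (1, 3.5, 0.5)

(1, 3.5, 0.5)


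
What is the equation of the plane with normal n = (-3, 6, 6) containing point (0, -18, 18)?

The plane through P with normal n = (a, b, c) satisfies n·(r - P) = 0,
i.e. ax + by + cz = a·x₀ + b·y₀ + c·z₀.
d = (-3)·0 + 6·(-18) + 6·18
  = 0 - 108 + 108
  = 0
Equation: -3x + 6y + 6z = 0

-3x + 6y + 6z = 0


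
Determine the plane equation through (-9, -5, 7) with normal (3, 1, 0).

The plane through P with normal n = (a, b, c) satisfies n·(r - P) = 0,
i.e. ax + by + cz = a·x₀ + b·y₀ + c·z₀.
d = 3·(-9) + 1·(-5) + 0·7
  = -27 - 5 + 0
  = -32
Equation: 3x + y = -32

3x + y = -32


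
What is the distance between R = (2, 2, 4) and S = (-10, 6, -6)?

d = √[(x₂-x₁)² + (y₂-y₁)² + (z₂-z₁)²]
  = √[(-12)² + 4² + (-10)²]
  = √[144 + 16 + 100]
  = √260
  ≈ 16.12

16.12


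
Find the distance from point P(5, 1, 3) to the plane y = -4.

distance = |a·x₀ + b·y₀ + c·z₀ - d| / √(a² + b² + c²)
  = |0·5 + 1·1 + 0·3 - (-4)| / √(0² + 1² + 0²)
  = |0 + 1 + 0 + 4| / √(0 + 1 + 0)
  = |5| / √1
  = 5 / 1
  ≈ 5

5


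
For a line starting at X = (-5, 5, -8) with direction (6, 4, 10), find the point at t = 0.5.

P(t) = X + t·d
  = (-5 + 6·0.5, 5 + 4·0.5, -8 + 10·0.5)
  = (-5 + 3, 5 + 2, -8 + 5)
  = (-2, 7, -3)

(-2, 7, -3)


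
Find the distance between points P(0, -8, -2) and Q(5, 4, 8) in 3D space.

d = √[(x₂-x₁)² + (y₂-y₁)² + (z₂-z₁)²]
  = √[5² + 12² + 10²]
  = √[25 + 144 + 100]
  = √269
  ≈ 16.4

16.4


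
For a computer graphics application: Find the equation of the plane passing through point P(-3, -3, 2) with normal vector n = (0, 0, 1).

The plane through P with normal n = (a, b, c) satisfies n·(r - P) = 0,
i.e. ax + by + cz = a·x₀ + b·y₀ + c·z₀.
d = 0·(-3) + 0·(-3) + 1·2
  = 0 + 0 + 2
  = 2
Equation: z = 2

z = 2


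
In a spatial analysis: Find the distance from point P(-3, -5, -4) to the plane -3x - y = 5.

distance = |a·x₀ + b·y₀ + c·z₀ - d| / √(a² + b² + c²)
  = |(-3)·(-3) + (-1)·(-5) + 0·(-4) - 5| / √((-3)² + (-1)² + 0²)
  = |9 + 5 + 0 - 5| / √(9 + 1 + 0)
  = |9| / √10
  = 9 / 3.162
  ≈ 2.846

2.846


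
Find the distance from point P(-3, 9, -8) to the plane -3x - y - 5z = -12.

distance = |a·x₀ + b·y₀ + c·z₀ - d| / √(a² + b² + c²)
  = |(-3)·(-3) + (-1)·9 + (-5)·(-8) - (-12)| / √((-3)² + (-1)² + (-5)²)
  = |9 - 9 + 40 + 12| / √(9 + 1 + 25)
  = |52| / √35
  = 52 / 5.916
  ≈ 8.79

8.79


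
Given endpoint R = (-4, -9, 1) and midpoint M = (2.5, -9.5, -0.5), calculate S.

S = 2M - R
  = (2·2.5 - (-4), 2·(-9.5) - (-9), 2·(-0.5) - 1)
  = (5 + 4, -19 + 9, -1 - 1)
  = (9, -10, -2)

(9, -10, -2)


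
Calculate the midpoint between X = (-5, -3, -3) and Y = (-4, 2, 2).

M = ((x₁+x₂)/2, (y₁+y₂)/2, (z₁+z₂)/2)
  = ((-5 - 4)/2, (-3 + 2)/2, (-3 + 2)/2)
  = (-9/2, -1/2, -1/2)
  = (-4.5, -0.5, -0.5)

(-4.5, -0.5, -0.5)


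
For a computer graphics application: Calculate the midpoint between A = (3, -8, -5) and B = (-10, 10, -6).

M = ((x₁+x₂)/2, (y₁+y₂)/2, (z₁+z₂)/2)
  = ((3 - 10)/2, (-8 + 10)/2, (-5 - 6)/2)
  = (-7/2, 2/2, -11/2)
  = (-3.5, 1, -5.5)

(-3.5, 1, -5.5)


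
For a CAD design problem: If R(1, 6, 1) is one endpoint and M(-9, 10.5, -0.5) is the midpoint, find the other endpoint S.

S = 2M - R
  = (2·(-9) - 1, 2·10.5 - 6, 2·(-0.5) - 1)
  = (-18 - 1, 21 - 6, -1 - 1)
  = (-19, 15, -2)

(-19, 15, -2)


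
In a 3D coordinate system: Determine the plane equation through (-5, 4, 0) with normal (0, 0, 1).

The plane through P with normal n = (a, b, c) satisfies n·(r - P) = 0,
i.e. ax + by + cz = a·x₀ + b·y₀ + c·z₀.
d = 0·(-5) + 0·4 + 1·0
  = 0 + 0 + 0
  = 0
Equation: z = 0

z = 0


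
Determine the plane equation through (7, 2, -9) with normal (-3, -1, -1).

The plane through P with normal n = (a, b, c) satisfies n·(r - P) = 0,
i.e. ax + by + cz = a·x₀ + b·y₀ + c·z₀.
d = (-3)·7 + (-1)·2 + (-1)·(-9)
  = -21 - 2 + 9
  = -14
Equation: -3x - y - z = -14

-3x - y - z = -14


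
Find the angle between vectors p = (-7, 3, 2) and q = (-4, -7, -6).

p·q = (-7)·(-4) + 3·(-7) + 2·(-6) = 28 - 21 - 12 = -5
|p| = √((-7)² + 3² + 2²) = √62 ≈ 7.874
|q| = √((-4)² + (-7)² + (-6)²) = √101 ≈ 10.05
cos θ = (p·q)/(|p||q|) = -5/(7.874·10.05) ≈ -0.06318
θ = arccos(-0.06318) ≈ 93.62°

93.62°


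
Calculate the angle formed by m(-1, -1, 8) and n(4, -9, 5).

m·n = (-1)·4 + (-1)·(-9) + 8·5 = -4 + 9 + 40 = 45
|m| = √((-1)² + (-1)² + 8²) = √66 ≈ 8.124
|n| = √(4² + (-9)² + 5²) = √122 ≈ 11.05
cos θ = (m·n)/(|m||n|) = 45/(8.124·11.05) ≈ 0.5015
θ = arccos(0.5015) ≈ 59.9°

59.9°


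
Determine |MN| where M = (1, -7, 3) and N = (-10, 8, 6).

d = √[(x₂-x₁)² + (y₂-y₁)² + (z₂-z₁)²]
  = √[(-11)² + 15² + 3²]
  = √[121 + 225 + 9]
  = √355
  ≈ 18.84

18.84


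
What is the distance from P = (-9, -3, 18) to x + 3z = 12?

distance = |a·x₀ + b·y₀ + c·z₀ - d| / √(a² + b² + c²)
  = |1·(-9) + 0·(-3) + 3·18 - 12| / √(1² + 0² + 3²)
  = |-9 + 0 + 54 - 12| / √(1 + 0 + 9)
  = |33| / √10
  = 33 / 3.162
  ≈ 10.44

10.44


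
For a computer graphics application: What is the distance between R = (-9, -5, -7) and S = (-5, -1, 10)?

d = √[(x₂-x₁)² + (y₂-y₁)² + (z₂-z₁)²]
  = √[4² + 4² + 17²]
  = √[16 + 16 + 289]
  = √321
  ≈ 17.92

17.92


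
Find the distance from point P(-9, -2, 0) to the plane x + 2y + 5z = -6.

distance = |a·x₀ + b·y₀ + c·z₀ - d| / √(a² + b² + c²)
  = |1·(-9) + 2·(-2) + 5·0 - (-6)| / √(1² + 2² + 5²)
  = |-9 - 4 + 0 + 6| / √(1 + 4 + 25)
  = |-7| / √30
  = 7 / 5.477
  ≈ 1.278

1.278


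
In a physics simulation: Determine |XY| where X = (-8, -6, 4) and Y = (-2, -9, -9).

d = √[(x₂-x₁)² + (y₂-y₁)² + (z₂-z₁)²]
  = √[6² + (-3)² + (-13)²]
  = √[36 + 9 + 169]
  = √214
  ≈ 14.63

14.63


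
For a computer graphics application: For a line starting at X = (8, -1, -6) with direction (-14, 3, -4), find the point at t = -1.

P(t) = X + t·d
  = (8 + (-14)·(-1), -1 + 3·(-1), -6 + (-4)·(-1))
  = (8 + 14, -1 - 3, -6 + 4)
  = (22, -4, -2)

(22, -4, -2)


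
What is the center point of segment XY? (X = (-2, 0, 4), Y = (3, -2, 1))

M = ((x₁+x₂)/2, (y₁+y₂)/2, (z₁+z₂)/2)
  = ((-2 + 3)/2, (0 - 2)/2, (4 + 1)/2)
  = (1/2, -2/2, 5/2)
  = (0.5, -1, 2.5)

(0.5, -1, 2.5)


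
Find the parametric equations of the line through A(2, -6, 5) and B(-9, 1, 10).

Direction vector d = B - A = (-9 - 2, 1 + 6, 10 - 5) = (-11, 7, 5)
Parametric form r = A + t·d:
x = 2 - 11t, y = -6 + 7t, z = 5 + 5t

x = 2 - 11t, y = -6 + 7t, z = 5 + 5t


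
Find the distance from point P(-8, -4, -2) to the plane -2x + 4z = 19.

distance = |a·x₀ + b·y₀ + c·z₀ - d| / √(a² + b² + c²)
  = |(-2)·(-8) + 0·(-4) + 4·(-2) - 19| / √((-2)² + 0² + 4²)
  = |16 + 0 - 8 - 19| / √(4 + 0 + 16)
  = |-11| / √20
  = 11 / 4.472
  ≈ 2.46

2.46


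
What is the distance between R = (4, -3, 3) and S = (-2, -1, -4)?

d = √[(x₂-x₁)² + (y₂-y₁)² + (z₂-z₁)²]
  = √[(-6)² + 2² + (-7)²]
  = √[36 + 4 + 49]
  = √89
  ≈ 9.434

9.434


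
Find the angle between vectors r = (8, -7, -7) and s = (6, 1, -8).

r·s = 8·6 + (-7)·1 + (-7)·(-8) = 48 - 7 + 56 = 97
|r| = √(8² + (-7)² + (-7)²) = √162 ≈ 12.73
|s| = √(6² + 1² + (-8)²) = √101 ≈ 10.05
cos θ = (r·s)/(|r||s|) = 97/(12.73·10.05) ≈ 0.7583
θ = arccos(0.7583) ≈ 40.68°

40.68°


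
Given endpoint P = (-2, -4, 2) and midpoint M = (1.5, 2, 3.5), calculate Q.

Q = 2M - P
  = (2·1.5 - (-2), 2·2 - (-4), 2·3.5 - 2)
  = (3 + 2, 4 + 4, 7 - 2)
  = (5, 8, 5)

(5, 8, 5)


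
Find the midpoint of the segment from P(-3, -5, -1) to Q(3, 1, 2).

M = ((x₁+x₂)/2, (y₁+y₂)/2, (z₁+z₂)/2)
  = ((-3 + 3)/2, (-5 + 1)/2, (-1 + 2)/2)
  = (0/2, -4/2, 1/2)
  = (0, -2, 0.5)

(0, -2, 0.5)


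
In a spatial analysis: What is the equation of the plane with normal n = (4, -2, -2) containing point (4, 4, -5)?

The plane through P with normal n = (a, b, c) satisfies n·(r - P) = 0,
i.e. ax + by + cz = a·x₀ + b·y₀ + c·z₀.
d = 4·4 + (-2)·4 + (-2)·(-5)
  = 16 - 8 + 10
  = 18
Equation: 4x - 2y - 2z = 18

4x - 2y - 2z = 18


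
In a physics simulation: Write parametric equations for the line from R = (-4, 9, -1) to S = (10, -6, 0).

Direction vector d = S - R = (10 + 4, -6 - 9, 0 + 1) = (14, -15, 1)
Parametric form r = R + t·d:
x = -4 + 14t, y = 9 - 15t, z = -1 + t

x = -4 + 14t, y = 9 - 15t, z = -1 + t


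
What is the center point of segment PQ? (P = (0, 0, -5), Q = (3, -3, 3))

M = ((x₁+x₂)/2, (y₁+y₂)/2, (z₁+z₂)/2)
  = ((0 + 3)/2, (0 - 3)/2, (-5 + 3)/2)
  = (3/2, -3/2, -2/2)
  = (1.5, -1.5, -1)

(1.5, -1.5, -1)


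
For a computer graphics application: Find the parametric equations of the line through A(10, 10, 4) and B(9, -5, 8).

Direction vector d = B - A = (9 - 10, -5 - 10, 8 - 4) = (-1, -15, 4)
Parametric form r = A + t·d:
x = 10 - t, y = 10 - 15t, z = 4 + 4t

x = 10 - t, y = 10 - 15t, z = 4 + 4t


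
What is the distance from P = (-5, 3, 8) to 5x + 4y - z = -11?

distance = |a·x₀ + b·y₀ + c·z₀ - d| / √(a² + b² + c²)
  = |5·(-5) + 4·3 + (-1)·8 - (-11)| / √(5² + 4² + (-1)²)
  = |-25 + 12 - 8 + 11| / √(25 + 16 + 1)
  = |-10| / √42
  = 10 / 6.481
  ≈ 1.543

1.543


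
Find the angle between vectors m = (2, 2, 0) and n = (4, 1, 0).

m·n = 2·4 + 2·1 + 0·0 = 8 + 2 + 0 = 10
|m| = √(2² + 2² + 0²) = √8 ≈ 2.828
|n| = √(4² + 1² + 0²) = √17 ≈ 4.123
cos θ = (m·n)/(|m||n|) = 10/(2.828·4.123) ≈ 0.8575
θ = arccos(0.8575) ≈ 30.96°

30.96°


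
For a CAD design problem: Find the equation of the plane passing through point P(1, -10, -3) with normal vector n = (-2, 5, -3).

The plane through P with normal n = (a, b, c) satisfies n·(r - P) = 0,
i.e. ax + by + cz = a·x₀ + b·y₀ + c·z₀.
d = (-2)·1 + 5·(-10) + (-3)·(-3)
  = -2 - 50 + 9
  = -43
Equation: -2x + 5y - 3z = -43

-2x + 5y - 3z = -43


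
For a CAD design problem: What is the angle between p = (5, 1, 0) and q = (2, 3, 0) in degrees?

p·q = 5·2 + 1·3 + 0·0 = 10 + 3 + 0 = 13
|p| = √(5² + 1² + 0²) = √26 ≈ 5.099
|q| = √(2² + 3² + 0²) = √13 ≈ 3.606
cos θ = (p·q)/(|p||q|) = 13/(5.099·3.606) ≈ 0.7071
θ = arccos(0.7071) ≈ 45°

45°


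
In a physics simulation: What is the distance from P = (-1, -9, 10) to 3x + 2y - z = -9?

distance = |a·x₀ + b·y₀ + c·z₀ - d| / √(a² + b² + c²)
  = |3·(-1) + 2·(-9) + (-1)·10 - (-9)| / √(3² + 2² + (-1)²)
  = |-3 - 18 - 10 + 9| / √(9 + 4 + 1)
  = |-22| / √14
  = 22 / 3.742
  ≈ 5.88

5.88


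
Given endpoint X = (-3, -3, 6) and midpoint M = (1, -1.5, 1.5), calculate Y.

Y = 2M - X
  = (2·1 - (-3), 2·(-1.5) - (-3), 2·1.5 - 6)
  = (2 + 3, -3 + 3, 3 - 6)
  = (5, 0, -3)

(5, 0, -3)


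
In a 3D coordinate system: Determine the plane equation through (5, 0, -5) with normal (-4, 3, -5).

The plane through P with normal n = (a, b, c) satisfies n·(r - P) = 0,
i.e. ax + by + cz = a·x₀ + b·y₀ + c·z₀.
d = (-4)·5 + 3·0 + (-5)·(-5)
  = -20 + 0 + 25
  = 5
Equation: -4x + 3y - 5z = 5

-4x + 3y - 5z = 5


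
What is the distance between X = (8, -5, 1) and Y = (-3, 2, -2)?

d = √[(x₂-x₁)² + (y₂-y₁)² + (z₂-z₁)²]
  = √[(-11)² + 7² + (-3)²]
  = √[121 + 49 + 9]
  = √179
  ≈ 13.38

13.38


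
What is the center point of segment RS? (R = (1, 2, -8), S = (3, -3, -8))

M = ((x₁+x₂)/2, (y₁+y₂)/2, (z₁+z₂)/2)
  = ((1 + 3)/2, (2 - 3)/2, (-8 - 8)/2)
  = (4/2, -1/2, -16/2)
  = (2, -0.5, -8)

(2, -0.5, -8)


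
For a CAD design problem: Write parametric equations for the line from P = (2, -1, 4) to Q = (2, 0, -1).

Direction vector d = Q - P = (2 - 2, 0 + 1, -1 - 4) = (0, 1, -5)
Parametric form r = P + t·d:
x = 2, y = -1 + t, z = 4 - 5t

x = 2, y = -1 + t, z = 4 - 5t


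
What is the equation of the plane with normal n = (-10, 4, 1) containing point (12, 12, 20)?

The plane through P with normal n = (a, b, c) satisfies n·(r - P) = 0,
i.e. ax + by + cz = a·x₀ + b·y₀ + c·z₀.
d = (-10)·12 + 4·12 + 1·20
  = -120 + 48 + 20
  = -52
Equation: -10x + 4y + z = -52

-10x + 4y + z = -52


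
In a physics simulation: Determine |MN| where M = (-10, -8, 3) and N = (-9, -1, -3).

d = √[(x₂-x₁)² + (y₂-y₁)² + (z₂-z₁)²]
  = √[1² + 7² + (-6)²]
  = √[1 + 49 + 36]
  = √86
  ≈ 9.274

9.274


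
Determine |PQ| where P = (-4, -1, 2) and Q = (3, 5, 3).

d = √[(x₂-x₁)² + (y₂-y₁)² + (z₂-z₁)²]
  = √[7² + 6² + 1²]
  = √[49 + 36 + 1]
  = √86
  ≈ 9.274

9.274
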